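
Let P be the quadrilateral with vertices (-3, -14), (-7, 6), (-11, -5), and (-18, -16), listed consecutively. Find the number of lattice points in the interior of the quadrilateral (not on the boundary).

By the shoelace formula, twice the signed area is |[(-3)·6 − (-7)·(-14)] + [(-7)·(-5) − (-11)·6] + [(-11)·(-16) − (-18)·(-5)] + [(-18)·(-14) − (-3)·(-16)]| = 275, so the area is 275/2.
Along each edge there are gcd(|Δx|,|Δy|)+1 lattice points, so counting each shared vertex once the boundary has gcd(4,20) + gcd(4,11) + gcd(7,11) + gcd(15,2) = 4+1+1+1 = 7.
By Pick's theorem A = I + B/2 − 1, so I = 275/2 − 7/2 + 1 = 135.

135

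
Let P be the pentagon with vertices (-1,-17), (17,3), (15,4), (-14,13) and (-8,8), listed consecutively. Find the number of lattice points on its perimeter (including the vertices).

Along each edge there are gcd(|Δx|,|Δy|)+1 lattice points, so counting each shared vertex once the boundary has gcd(18,20) + gcd(2,1) + gcd(29,9) + gcd(6,5) + gcd(7,25) = 2+1+1+1+1 = 6.

6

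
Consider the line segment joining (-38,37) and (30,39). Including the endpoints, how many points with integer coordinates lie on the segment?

The number of lattice points on a segment between lattice points is gcd(|Δx|,|Δy|) + 1 = gcd(68,2) + 1 = 2 + 1 = 3.

3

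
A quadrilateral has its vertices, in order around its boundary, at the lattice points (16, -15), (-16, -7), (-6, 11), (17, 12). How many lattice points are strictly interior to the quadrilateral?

By the shoelace formula, twice the signed area is |[16·(-7) − (-16)·(-15)] + [(-16)·11 − (-6)·(-7)] + [(-6)·12 − 17·11] + [17·(-15) − 16·12]| = 1276, so the area is 638.
Summing gcd(|Δx|,|Δy|) over the edges gives the boundary count: gcd(32,8) + gcd(10,18) + gcd(23,1) + gcd(1,27) = 8+2+1+1 = 12.
Pick's theorem gives I = A − B/2 + 1 = 638 − 12/2 + 1 = 633.

633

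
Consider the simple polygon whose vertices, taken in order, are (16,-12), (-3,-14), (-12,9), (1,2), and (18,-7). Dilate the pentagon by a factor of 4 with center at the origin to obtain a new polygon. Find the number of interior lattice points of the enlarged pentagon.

By the shoelace formula, twice the signed area is |(16·(-14) − (-3)·(-12)) + ((-3)·9 − (-12)·(-14)) + ((-12)·2 − 1·9) + (1·(-7) − 18·2) + (18·(-12) − 16·(-7))| = 635, so the area is 317.5.
Along each edge there are gcd(|Δx|,|Δy|)+1 lattice points, so counting each shared vertex once the boundary has gcd(19,2) + gcd(9,23) + gcd(13,7) + gcd(17,9) + gcd(2,5) = 1+1+1+1+1 = 5.
Scaling by 4 multiplies the area by 4² = 16 (so the new area is 5080) and multiplies the boundary lattice-point count by 4, giving 20.
By Pick's theorem, the interior count of the dilated polygon is 5080 − 20/2 + 1 = 5071.

5071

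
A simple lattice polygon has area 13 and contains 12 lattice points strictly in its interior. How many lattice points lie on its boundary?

Pick's theorem gives A = I + B/2 − 1, so B = 2(A − I + 1) = 2(13 − 12 + 1) = 4.

4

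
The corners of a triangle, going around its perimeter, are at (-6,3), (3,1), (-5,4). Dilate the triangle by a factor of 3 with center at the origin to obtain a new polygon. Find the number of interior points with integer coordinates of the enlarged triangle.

Using the shoelace formula, 2A = |[(-6)·1 − 3·3] + [3·4 − (-5)·1] + [(-5)·3 − (-6)·4]| = 11, so the area is 5.5.
The number of boundary lattice points is Σ gcd(|Δx|,|Δy|) = gcd(9,2) + gcd(8,3) + gcd(1,1) = 1+1+1 = 3.
Scaling by 3 multiplies the area by 3² = 9 (so the new area is 99/2) and multiplies the boundary lattice-point count by 3, giving 9.
By Pick's theorem, the interior count of the dilated polygon is 99/2 − 9/2 + 1 = 46.

46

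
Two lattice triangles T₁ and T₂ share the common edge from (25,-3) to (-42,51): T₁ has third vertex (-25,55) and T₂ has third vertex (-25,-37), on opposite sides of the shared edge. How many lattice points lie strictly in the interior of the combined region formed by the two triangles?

3080

The union is the simple quadrilateral with vertices (25,-3), (-25,55), (-42,51), (-25,-37) in order.
Using the shoelace formula, 2A = |[25·55 − (-25)·(-3)] + [(-25)·51 − (-42)·55] + [(-42)·(-37) − (-25)·51] + [(-25)·(-3) − 25·(-37)]| = 6164, so the area is 3082.
The number of boundary lattice points is Σ gcd(|Δx|,|Δy|) = gcd(50,58) + gcd(17,4) + gcd(17,88) + gcd(50,34) = 2+1+1+2 = 6.
By Pick's theorem I = A − B/2 + 1 = 3082 − 6/2 + 1 = 3080.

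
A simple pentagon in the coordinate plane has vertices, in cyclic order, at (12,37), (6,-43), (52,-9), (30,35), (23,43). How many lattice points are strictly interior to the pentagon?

2164

The shoelace formula gives twice the area as |(12·(-43) − 6·37) + (6·(-9) − 52·(-43)) + (52·35 − 30·(-9)) + (30·43 − 23·35) + (23·37 − 12·43)| = 4354, so the area is 2177.
Summing gcd(|Δx|,|Δy|) over the edges gives the boundary count: gcd(6,80) + gcd(46,34) + gcd(22,44) + gcd(7,8) + gcd(11,6) = 2+2+22+1+1 = 28.
By Pick's theorem A = I + B/2 − 1, so I = 2177 − 28/2 + 1 = 2164.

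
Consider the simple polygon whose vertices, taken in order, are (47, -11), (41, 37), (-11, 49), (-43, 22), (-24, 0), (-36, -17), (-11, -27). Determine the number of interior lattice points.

4782

By the shoelace formula, twice the signed area is |[47·37 − 41·(-11)] + [41·49 − (-11)·37] + [(-11)·22 − (-43)·49] + [(-43)·0 − (-24)·22] + [(-24)·(-17) − (-36)·0] + [(-36)·(-27) − (-11)·(-17)] + [(-11)·(-11) − 47·(-27)]| = 9582, so the area is 4791.
The number of boundary lattice points is Σ gcd(|Δx|,|Δy|) = gcd(6,48) + gcd(52,12) + gcd(32,27) + gcd(19,22) + gcd(12,17) + gcd(25,10) + gcd(58,16) = 6+4+1+1+1+5+2 = 20.
By Pick's theorem A = I + B/2 − 1, so I = 4791 − 20/2 + 1 = 4782.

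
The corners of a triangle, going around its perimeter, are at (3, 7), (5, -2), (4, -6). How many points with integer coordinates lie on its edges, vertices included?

Summing gcd(|Δx|,|Δy|) over the edges gives the boundary count: gcd(2,9) + gcd(1,4) + gcd(1,13) = 1+1+1 = 3.

3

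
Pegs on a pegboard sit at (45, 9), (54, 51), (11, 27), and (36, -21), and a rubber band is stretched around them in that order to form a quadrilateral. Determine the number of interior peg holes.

Using the shoelace formula, 2A = |(45·51 − 54·9) + (54·27 − 11·51) + (11·(-21) − 36·27) + (36·9 − 45·(-21))| = 2772, so the area is 1386.
Along each edge there are gcd(|Δx|,|Δy|)+1 lattice points, so counting each shared vertex once the boundary has gcd(9,42) + gcd(43,24) + gcd(25,48) + gcd(9,30) = 3+1+1+3 = 8.
Pick's theorem gives I = A − B/2 + 1 = 1386 − 8/2 + 1 = 1383.

1383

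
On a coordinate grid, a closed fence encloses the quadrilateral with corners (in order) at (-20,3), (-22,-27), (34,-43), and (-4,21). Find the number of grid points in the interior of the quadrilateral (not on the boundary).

Using the shoelace formula, 2A = |[(-20)·(-27) − (-22)·3] + [(-22)·(-43) − 34·(-27)] + [34·21 − (-4)·(-43)] + [(-4)·3 − (-20)·21]| = 3420, so the area is 1710.
Along each edge there are gcd(|Δx|,|Δy|)+1 lattice points, so counting each shared vertex once the boundary has gcd(2,30) + gcd(56,16) + gcd(38,64) + gcd(16,18) = 2+8+2+2 = 14.
By Pick's theorem A = I + B/2 − 1, so I = 1710 − 14/2 + 1 = 1704.

1704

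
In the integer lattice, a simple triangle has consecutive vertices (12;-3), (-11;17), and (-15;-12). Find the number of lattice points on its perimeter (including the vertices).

11

The number of boundary lattice points is Σ gcd(|Δx|,|Δy|) = gcd(23,20) + gcd(4,29) + gcd(27,9) = 1+1+9 = 11.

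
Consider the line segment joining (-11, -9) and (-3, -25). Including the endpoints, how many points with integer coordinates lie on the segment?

The number of lattice points on a segment between lattice points is gcd(|Δx|,|Δy|) + 1 = gcd(8,16) + 1 = 8 + 1 = 9.

9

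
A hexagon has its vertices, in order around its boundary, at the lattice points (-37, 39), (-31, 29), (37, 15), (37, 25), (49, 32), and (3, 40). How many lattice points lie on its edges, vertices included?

Summing gcd(|Δx|,|Δy|) over the edges gives the boundary count: gcd(6,10) + gcd(68,14) + gcd(0,10) + gcd(12,7) + gcd(46,8) + gcd(40,1) = 2+2+10+1+2+1 = 18.

18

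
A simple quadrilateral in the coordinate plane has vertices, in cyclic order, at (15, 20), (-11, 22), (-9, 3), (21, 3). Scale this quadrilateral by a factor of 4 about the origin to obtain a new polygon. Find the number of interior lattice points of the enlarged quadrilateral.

The shoelace formula gives twice the area as |[15·22 − (-11)·20] + [(-11)·3 − (-9)·22] + [(-9)·3 − 21·3] + [21·20 − 15·3]| = 1000, so the area is 500.
The number of boundary lattice points is Σ gcd(|Δx|,|Δy|) = gcd(26,2) + gcd(2,19) + gcd(30,0) + gcd(6,17) = 2+1+30+1 = 34.
Scaling by 4 multiplies the area by 4² = 16 (so the new area is 8000) and multiplies the boundary lattice-point count by 4, giving 136.
By Pick's theorem, the interior count of the dilated polygon is 8000 − 136/2 + 1 = 7933.

7933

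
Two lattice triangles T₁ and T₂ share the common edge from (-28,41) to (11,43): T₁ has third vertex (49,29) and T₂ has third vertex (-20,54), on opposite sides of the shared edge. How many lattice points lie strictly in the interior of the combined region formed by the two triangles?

555

The union is the simple quadrilateral with vertices (-28,41), (49,29), (11,43), (-20,54) in order.
By the shoelace formula, twice the signed area is |[(-28)·29 − 49·41] + [49·43 − 11·29] + [11·54 − (-20)·43] + [(-20)·41 − (-28)·54]| = 1113, so the area is 556.5.
Summing gcd(|Δx|,|Δy|) over the edges gives the boundary count: gcd(77,12) + gcd(38,14) + gcd(31,11) + gcd(8,13) = 1+2+1+1 = 5.
By Pick's theorem I = A − B/2 + 1 = 556.5 − 5/2 + 1 = 555.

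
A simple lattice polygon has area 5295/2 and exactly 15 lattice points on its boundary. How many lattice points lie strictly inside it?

2641

Pick's theorem A = I + B/2 − 1 rearranges to I = A − B/2 + 1 = 5295/2 − 15/2 + 1 = 2641.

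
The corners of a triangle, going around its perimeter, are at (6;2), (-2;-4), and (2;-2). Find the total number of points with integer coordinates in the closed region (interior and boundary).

The shoelace formula gives twice the area as |(6·(-4) − (-2)·2) + ((-2)·(-2) − 2·(-4)) + (2·2 − 6·(-2))| = 8, so the area is 4.
Summing gcd(|Δx|,|Δy|) over the edges gives the boundary count: gcd(8,6) + gcd(4,2) + gcd(4,4) = 2+2+4 = 8.
Pick's theorem gives I = A − B/2 + 1 = 4 − 8/2 + 1 = 1, so the closed region contains I + B = 1 + 8 = 9 lattice points.

9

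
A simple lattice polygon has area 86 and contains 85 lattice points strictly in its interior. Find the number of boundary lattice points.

Pick's theorem gives A = I + B/2 − 1, so B = 2(A − I + 1) = 2(86 − 85 + 1) = 4.

4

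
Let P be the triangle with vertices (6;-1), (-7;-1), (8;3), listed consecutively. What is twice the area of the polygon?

By the shoelace formula, twice the signed area is |(6·(-1) − (-7)·(-1)) + ((-7)·3 − 8·(-1)) + (8·(-1) − 6·3)| = 52, so the area is 26.

52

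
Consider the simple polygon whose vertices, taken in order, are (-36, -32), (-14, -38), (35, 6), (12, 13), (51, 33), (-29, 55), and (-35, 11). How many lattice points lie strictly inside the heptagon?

By the shoelace formula, twice the signed area is |[(-36)·(-38) − (-14)·(-32)] + [(-14)·6 − 35·(-38)] + [35·13 − 12·6] + [12·33 − 51·13] + [51·55 − (-29)·33] + [(-29)·11 − (-35)·55] + [(-35)·(-32) − (-36)·11]| = 9166, so the area is 4583.
The number of boundary lattice points is Σ gcd(|Δx|,|Δy|) = gcd(22,6) + gcd(49,44) + gcd(23,7) + gcd(39,20) + gcd(80,22) + gcd(6,44) + gcd(1,43) = 2+1+1+1+2+2+1 = 10.
Pick's theorem gives I = A − B/2 + 1 = 4583 − 10/2 + 1 = 4579.

4579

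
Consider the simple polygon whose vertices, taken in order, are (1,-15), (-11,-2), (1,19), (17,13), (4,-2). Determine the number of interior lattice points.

411

Using the shoelace formula, 2A = |[1·(-2) − (-11)·(-15)] + [(-11)·19 − 1·(-2)] + [1·13 − 17·19] + [17·(-2) − 4·13] + [4·(-15) − 1·(-2)]| = 828, so the area is 414.
Along each edge there are gcd(|Δx|,|Δy|)+1 lattice points, so counting each shared vertex once the boundary has gcd(12,13) + gcd(12,21) + gcd(16,6) + gcd(13,15) + gcd(3,13) = 1+3+2+1+1 = 8.
Pick's theorem gives I = A − B/2 + 1 = 414 − 8/2 + 1 = 411.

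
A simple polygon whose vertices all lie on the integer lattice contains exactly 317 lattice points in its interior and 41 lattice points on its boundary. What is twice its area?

673

By Pick's theorem, A = I + B/2 − 1 = 317 + 41/2 − 1 = 673/2.
Hence 2A = 673.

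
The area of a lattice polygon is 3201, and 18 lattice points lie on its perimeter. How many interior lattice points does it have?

3193

From Pick's theorem, I = A − B/2 + 1 = 3201 − 18/2 + 1 = 3193.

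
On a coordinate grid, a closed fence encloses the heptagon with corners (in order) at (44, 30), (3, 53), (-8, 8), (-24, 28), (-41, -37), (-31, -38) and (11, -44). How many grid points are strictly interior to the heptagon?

4570

By the shoelace formula, twice the signed area is |[44·53 − 3·30] + [3·8 − (-8)·53] + [(-8)·28 − (-24)·8] + [(-24)·(-37) − (-41)·28] + [(-41)·(-38) − (-31)·(-37)] + [(-31)·(-44) − 11·(-38)] + [11·30 − 44·(-44)]| = 9153, so the area is 9153/2.
The number of boundary lattice points is Σ gcd(|Δx|,|Δy|) = gcd(41,23) + gcd(11,45) + gcd(16,20) + gcd(17,65) + gcd(10,1) + gcd(42,6) + gcd(33,74) = 1+1+4+1+1+6+1 = 15.
By Pick's theorem A = I + B/2 − 1, so I = 9153/2 − 15/2 + 1 = 4570.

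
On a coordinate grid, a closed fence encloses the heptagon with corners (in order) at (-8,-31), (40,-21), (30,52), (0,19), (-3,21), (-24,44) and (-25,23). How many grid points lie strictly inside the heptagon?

3308

Using the shoelace formula, 2A = |((-8)·(-21) − 40·(-31)) + (40·52 − 30·(-21)) + (30·19 − 0·52) + (0·21 − (-3)·19) + ((-3)·44 − (-24)·21) + ((-24)·23 − (-25)·44) + ((-25)·(-31) − (-8)·23)| = 6624, so the area is 3312.
The number of boundary lattice points is Σ gcd(|Δx|,|Δy|) = gcd(48,10) + gcd(10,73) + gcd(30,33) + gcd(3,2) + gcd(21,23) + gcd(1,21) + gcd(17,54) = 2+1+3+1+1+1+1 = 10.
Pick's theorem gives I = A − B/2 + 1 = 3312 − 10/2 + 1 = 3308.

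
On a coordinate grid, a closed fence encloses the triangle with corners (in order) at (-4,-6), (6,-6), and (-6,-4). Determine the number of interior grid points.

The shoelace formula gives twice the area as |[(-4)·(-6) − 6·(-6)] + [6·(-4) − (-6)·(-6)] + [(-6)·(-6) − (-4)·(-4)]| = 20, so the area is 10.
The number of boundary lattice points is Σ gcd(|Δx|,|Δy|) = gcd(10,0) + gcd(12,2) + gcd(2,2) = 10+2+2 = 14.
Pick's theorem gives I = A − B/2 + 1 = 10 − 14/2 + 1 = 4.

4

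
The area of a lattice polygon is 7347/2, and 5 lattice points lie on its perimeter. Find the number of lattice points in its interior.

3672

Pick's theorem A = I + B/2 − 1 rearranges to I = A − B/2 + 1 = 7347/2 − 5/2 + 1 = 3672.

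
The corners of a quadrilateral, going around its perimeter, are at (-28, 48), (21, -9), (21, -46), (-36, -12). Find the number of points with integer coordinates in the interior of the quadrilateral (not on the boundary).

2732

Using the shoelace formula, 2A = |[(-28)·(-9) − 21·48] + [21·(-46) − 21·(-9)] + [21·(-12) − (-36)·(-46)] + [(-36)·48 − (-28)·(-12)]| = 5505, so the area is 5505/2.
The number of boundary lattice points is Σ gcd(|Δx|,|Δy|) = gcd(49,57) + gcd(0,37) + gcd(57,34) + gcd(8,60) = 1+37+1+4 = 43.
Pick's theorem gives I = A − B/2 + 1 = 5505/2 − 43/2 + 1 = 2732.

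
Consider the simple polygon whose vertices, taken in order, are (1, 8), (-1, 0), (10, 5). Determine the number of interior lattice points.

By the shoelace formula, twice the signed area is |[1·0 − (-1)·8] + [(-1)·5 − 10·0] + [10·8 − 1·5]| = 78, so the area is 39.
The number of boundary lattice points is Σ gcd(|Δx|,|Δy|) = gcd(2,8) + gcd(11,5) + gcd(9,3) = 2+1+3 = 6.
By Pick's theorem A = I + B/2 − 1, so I = 39 − 6/2 + 1 = 37.

37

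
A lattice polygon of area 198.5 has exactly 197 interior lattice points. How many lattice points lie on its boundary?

Pick's theorem gives A = I + B/2 − 1, so B = 2(A − I + 1) = 2(198.5 − 197 + 1) = 5.

5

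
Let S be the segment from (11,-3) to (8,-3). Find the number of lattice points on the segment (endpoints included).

4

The number of lattice points on a segment between lattice points is gcd(|Δx|,|Δy|) + 1 = gcd(3,0) + 1 = 3 + 1 = 4.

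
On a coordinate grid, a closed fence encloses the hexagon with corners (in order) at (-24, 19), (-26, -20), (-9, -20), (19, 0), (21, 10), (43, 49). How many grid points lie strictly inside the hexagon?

2226

The shoelace formula gives twice the area as |((-24)·(-20) − (-26)·19) + ((-26)·(-20) − (-9)·(-20)) + ((-9)·0 − 19·(-20)) + (19·10 − 21·0) + (21·49 − 43·10) + (43·19 − (-24)·49)| = 4476, so the area is 2238.
The number of boundary lattice points is Σ gcd(|Δx|,|Δy|) = gcd(2,39) + gcd(17,0) + gcd(28,20) + gcd(2,10) + gcd(22,39) + gcd(67,30) = 1+17+4+2+1+1 = 26.
By Pick's theorem A = I + B/2 − 1, so I = 2238 − 26/2 + 1 = 2226.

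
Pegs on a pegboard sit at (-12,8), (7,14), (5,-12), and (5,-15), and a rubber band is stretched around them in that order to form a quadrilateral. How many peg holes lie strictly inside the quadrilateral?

264

The shoelace formula gives twice the area as |((-12)·14 − 7·8) + (7·(-12) − 5·14) + (5·(-15) − 5·(-12)) + (5·8 − (-12)·(-15))| = 533, so the area is 266.5.
Along each edge there are gcd(|Δx|,|Δy|)+1 lattice points, so counting each shared vertex once the boundary has gcd(19,6) + gcd(2,26) + gcd(0,3) + gcd(17,23) = 1+2+3+1 = 7.
By Pick's theorem A = I + B/2 − 1, so I = 266.5 − 7/2 + 1 = 264.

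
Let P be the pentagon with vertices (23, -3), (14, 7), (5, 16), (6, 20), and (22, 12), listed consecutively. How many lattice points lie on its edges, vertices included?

20

The number of boundary lattice points is Σ gcd(|Δx|,|Δy|) = gcd(9,10) + gcd(9,9) + gcd(1,4) + gcd(16,8) + gcd(1,15) = 1+9+1+8+1 = 20.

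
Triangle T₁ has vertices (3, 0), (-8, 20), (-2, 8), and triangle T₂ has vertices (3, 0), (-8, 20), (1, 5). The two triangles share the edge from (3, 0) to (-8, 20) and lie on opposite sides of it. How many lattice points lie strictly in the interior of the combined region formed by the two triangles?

The union is the simple quadrilateral with vertices (3, 0), (-2, 8), (-8, 20), (1, 5) in order.
By the shoelace formula, twice the signed area is |(3·8 − (-2)·0) + ((-2)·20 − (-8)·8) + ((-8)·5 − 1·20) + (1·0 − 3·5)| = 27, so the area is 13.5.
The number of boundary lattice points is Σ gcd(|Δx|,|Δy|) = gcd(5,8) + gcd(6,12) + gcd(9,15) + gcd(2,5) = 1+6+3+1 = 11.
By Pick's theorem I = A − B/2 + 1 = 13.5 − 11/2 + 1 = 9.

9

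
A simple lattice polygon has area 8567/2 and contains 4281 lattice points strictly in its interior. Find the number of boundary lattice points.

7

Pick's theorem gives A = I + B/2 − 1, so B = 2(A − I + 1) = 2(8567/2 − 4281 + 1) = 7.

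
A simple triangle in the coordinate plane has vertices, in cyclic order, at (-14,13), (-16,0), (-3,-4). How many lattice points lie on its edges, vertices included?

Along each edge there are gcd(|Δx|,|Δy|)+1 lattice points, so counting each shared vertex once the boundary has gcd(2,13) + gcd(13,4) + gcd(11,17) = 1+1+1 = 3.

3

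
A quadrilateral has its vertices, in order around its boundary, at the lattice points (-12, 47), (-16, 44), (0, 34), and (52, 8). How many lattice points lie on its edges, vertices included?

30

Summing gcd(|Δx|,|Δy|) over the edges gives the boundary count: gcd(4,3) + gcd(16,10) + gcd(52,26) + gcd(64,39) = 1+2+26+1 = 30.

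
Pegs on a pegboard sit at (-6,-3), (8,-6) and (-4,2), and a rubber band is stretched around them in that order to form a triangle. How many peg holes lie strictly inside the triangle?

36

Using the shoelace formula, 2A = |((-6)·(-6) − 8·(-3)) + (8·2 − (-4)·(-6)) + ((-4)·(-3) − (-6)·2)| = 76, so the area is 38.
Summing gcd(|Δx|,|Δy|) over the edges gives the boundary count: gcd(14,3) + gcd(12,8) + gcd(2,5) = 1+4+1 = 6.
Pick's theorem gives I = A − B/2 + 1 = 38 − 6/2 + 1 = 36.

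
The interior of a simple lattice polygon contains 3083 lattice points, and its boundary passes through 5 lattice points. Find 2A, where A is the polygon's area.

6169

By Pick's theorem, A = I + B/2 − 1 = 3083 + 5/2 − 1 = 6169/2.
Hence 2A = 6169.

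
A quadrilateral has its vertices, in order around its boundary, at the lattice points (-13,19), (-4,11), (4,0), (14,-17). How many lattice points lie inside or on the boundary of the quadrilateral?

74

The shoelace formula gives twice the area as |[(-13)·11 − (-4)·19] + [(-4)·0 − 4·11] + [4·(-17) − 14·0] + [14·19 − (-13)·(-17)]| = 134, so the area is 67.
Along each edge there are gcd(|Δx|,|Δy|)+1 lattice points, so counting each shared vertex once the boundary has gcd(9,8) + gcd(8,11) + gcd(10,17) + gcd(27,36) = 1+1+1+9 = 12.
Pick's theorem gives I = A − B/2 + 1 = 67 − 12/2 + 1 = 62, so the closed region contains I + B = 62 + 12 = 74 lattice points.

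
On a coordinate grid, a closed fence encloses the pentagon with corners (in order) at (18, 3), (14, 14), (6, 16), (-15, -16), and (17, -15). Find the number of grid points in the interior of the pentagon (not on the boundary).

Using the shoelace formula, 2A = |[18·14 − 14·3] + [14·16 − 6·14] + [6·(-16) − (-15)·16] + [(-15)·(-15) − 17·(-16)] + [17·3 − 18·(-15)]| = 1312, so the area is 656.
The number of boundary lattice points is Σ gcd(|Δx|,|Δy|) = gcd(4,11) + gcd(8,2) + gcd(21,32) + gcd(32,1) + gcd(1,18) = 1+2+1+1+1 = 6.
By Pick's theorem A = I + B/2 − 1, so I = 656 − 6/2 + 1 = 654.

654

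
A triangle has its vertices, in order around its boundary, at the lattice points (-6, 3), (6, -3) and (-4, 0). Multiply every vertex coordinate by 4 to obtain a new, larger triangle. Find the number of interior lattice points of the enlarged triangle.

By the shoelace formula, twice the signed area is |[(-6)·(-3) − 6·3] + [6·0 − (-4)·(-3)] + [(-4)·3 − (-6)·0]| = 24, so the area is 12.
Summing gcd(|Δx|,|Δy|) over the edges gives the boundary count: gcd(12,6) + gcd(10,3) + gcd(2,3) = 6+1+1 = 8.
Scaling by 4 multiplies the area by 4² = 16 (so the new area is 192) and multiplies the boundary lattice-point count by 4, giving 32.
By Pick's theorem, the interior count of the dilated polygon is 192 − 32/2 + 1 = 177.

177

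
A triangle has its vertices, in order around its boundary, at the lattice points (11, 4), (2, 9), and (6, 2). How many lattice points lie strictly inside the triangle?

21

By the shoelace formula, twice the signed area is |[11·9 − 2·4] + [2·2 − 6·9] + [6·4 − 11·2]| = 43, so the area is 21.5.
Along each edge there are gcd(|Δx|,|Δy|)+1 lattice points, so counting each shared vertex once the boundary has gcd(9,5) + gcd(4,7) + gcd(5,2) = 1+1+1 = 3.
By Pick's theorem A = I + B/2 − 1, so I = 21.5 − 3/2 + 1 = 21.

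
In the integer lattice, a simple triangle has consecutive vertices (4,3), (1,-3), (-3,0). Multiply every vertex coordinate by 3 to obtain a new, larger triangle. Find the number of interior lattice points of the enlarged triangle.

142

The shoelace formula gives twice the area as |[4·(-3) − 1·3] + [1·0 − (-3)·(-3)] + [(-3)·3 − 4·0]| = 33, so the area is 16.5.
Summing gcd(|Δx|,|Δy|) over the edges gives the boundary count: gcd(3,6) + gcd(4,3) + gcd(7,3) = 3+1+1 = 5.
Scaling by 3 multiplies the area by 3² = 9 (so the new area is 297/2) and multiplies the boundary lattice-point count by 3, giving 15.
By Pick's theorem, the interior count of the dilated polygon is 297/2 − 15/2 + 1 = 142.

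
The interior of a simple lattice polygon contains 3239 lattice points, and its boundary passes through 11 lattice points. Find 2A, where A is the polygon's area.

Pick's theorem states A = I + B/2 − 1, so A = 3239 + 11/2 − 1 = 6487/2.
Hence 2A = 6487.

6487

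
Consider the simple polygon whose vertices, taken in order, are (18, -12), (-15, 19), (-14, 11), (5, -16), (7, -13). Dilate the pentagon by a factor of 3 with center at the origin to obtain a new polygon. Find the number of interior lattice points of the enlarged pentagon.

By the shoelace formula, twice the signed area is |(18·19 − (-15)·(-12)) + ((-15)·11 − (-14)·19) + ((-14)·(-16) − 5·11) + (5·(-13) − 7·(-16)) + (7·(-12) − 18·(-13))| = 629, so the area is 629/2.
Along each edge there are gcd(|Δx|,|Δy|)+1 lattice points, so counting each shared vertex once the boundary has gcd(33,31) + gcd(1,8) + gcd(19,27) + gcd(2,3) + gcd(11,1) = 1+1+1+1+1 = 5.
Scaling by 3 multiplies the area by 3² = 9 (so the new area is 5661/2) and multiplies the boundary lattice-point count by 3, giving 15.
By Pick's theorem, the interior count of the dilated polygon is 5661/2 − 15/2 + 1 = 2824.

2824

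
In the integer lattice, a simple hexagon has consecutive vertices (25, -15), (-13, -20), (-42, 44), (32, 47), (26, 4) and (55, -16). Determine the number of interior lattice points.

3820

The shoelace formula gives twice the area as |[25·(-20) − (-13)·(-15)] + [(-13)·44 − (-42)·(-20)] + [(-42)·47 − 32·44] + [32·4 − 26·47] + [26·(-16) − 55·4] + [55·(-15) − 25·(-16)]| = 7644, so the area is 3822.
Along each edge there are gcd(|Δx|,|Δy|)+1 lattice points, so counting each shared vertex once the boundary has gcd(38,5) + gcd(29,64) + gcd(74,3) + gcd(6,43) + gcd(29,20) + gcd(30,1) = 1+1+1+1+1+1 = 6.
Pick's theorem gives I = A − B/2 + 1 = 3822 − 6/2 + 1 = 3820.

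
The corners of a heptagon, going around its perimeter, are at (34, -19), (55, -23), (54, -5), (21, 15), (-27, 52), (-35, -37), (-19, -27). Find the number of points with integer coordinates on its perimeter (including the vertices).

8

The number of boundary lattice points is Σ gcd(|Δx|,|Δy|) = gcd(21,4) + gcd(1,18) + gcd(33,20) + gcd(48,37) + gcd(8,89) + gcd(16,10) + gcd(53,8) = 1+1+1+1+1+2+1 = 8.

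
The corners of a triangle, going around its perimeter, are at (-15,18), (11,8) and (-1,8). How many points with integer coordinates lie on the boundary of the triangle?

16

The number of boundary lattice points is Σ gcd(|Δx|,|Δy|) = gcd(26,10) + gcd(12,0) + gcd(14,10) = 2+12+2 = 16.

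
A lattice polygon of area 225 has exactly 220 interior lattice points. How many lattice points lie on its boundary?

Pick's theorem gives A = I + B/2 − 1, so B = 2(A − I + 1) = 2(225 − 220 + 1) = 12.

12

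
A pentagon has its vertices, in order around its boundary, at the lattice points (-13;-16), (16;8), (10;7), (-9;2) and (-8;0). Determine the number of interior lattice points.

204

By the shoelace formula, twice the signed area is |[(-13)·8 − 16·(-16)] + [16·7 − 10·8] + [10·2 − (-9)·7] + [(-9)·0 − (-8)·2] + [(-8)·(-16) − (-13)·0]| = 411, so the area is 411/2.
The number of boundary lattice points is Σ gcd(|Δx|,|Δy|) = gcd(29,24) + gcd(6,1) + gcd(19,5) + gcd(1,2) + gcd(5,16) = 1+1+1+1+1 = 5.
By Pick's theorem A = I + B/2 − 1, so I = 411/2 − 5/2 + 1 = 204.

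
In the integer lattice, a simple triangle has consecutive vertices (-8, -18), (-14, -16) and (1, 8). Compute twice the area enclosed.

174

The shoelace formula gives twice the area as |[(-8)·(-16) − (-14)·(-18)] + [(-14)·8 − 1·(-16)] + [1·(-18) − (-8)·8]| = 174, so the area is 87.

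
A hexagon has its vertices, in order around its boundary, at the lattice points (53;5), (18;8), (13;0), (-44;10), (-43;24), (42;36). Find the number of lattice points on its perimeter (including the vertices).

Along each edge there are gcd(|Δx|,|Δy|)+1 lattice points, so counting each shared vertex once the boundary has gcd(35,3) + gcd(5,8) + gcd(57,10) + gcd(1,14) + gcd(85,12) + gcd(11,31) = 1+1+1+1+1+1 = 6.

6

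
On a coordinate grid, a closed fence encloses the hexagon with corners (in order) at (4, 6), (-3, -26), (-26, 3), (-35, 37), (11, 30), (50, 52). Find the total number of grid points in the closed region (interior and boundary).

1987

Using the shoelace formula, 2A = |[4·(-26) − (-3)·6] + [(-3)·3 − (-26)·(-26)] + [(-26)·37 − (-35)·3] + [(-35)·30 − 11·37] + [11·52 − 50·30] + [50·6 − 4·52]| = 3921, so the area is 1960.5.
Summing gcd(|Δx|,|Δy|) over the edges gives the boundary count: gcd(7,32) + gcd(23,29) + gcd(9,34) + gcd(46,7) + gcd(39,22) + gcd(46,46) = 1+1+1+1+1+46 = 51.
Pick's theorem gives I = A − B/2 + 1 = 1960.5 − 51/2 + 1 = 1936, so the closed region contains I + B = 1936 + 51 = 1987 lattice points.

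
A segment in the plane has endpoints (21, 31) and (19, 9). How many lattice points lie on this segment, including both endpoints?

The number of lattice points on a segment between lattice points is gcd(|Δx|,|Δy|) + 1 = gcd(2,22) + 1 = 2 + 1 = 3.

3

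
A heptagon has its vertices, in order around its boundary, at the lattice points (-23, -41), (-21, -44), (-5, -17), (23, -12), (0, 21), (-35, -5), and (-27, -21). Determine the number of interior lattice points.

1583

By the shoelace formula, twice the signed area is |[(-23)·(-44) − (-21)·(-41)] + [(-21)·(-17) − (-5)·(-44)] + [(-5)·(-12) − 23·(-17)] + [23·21 − 0·(-12)] + [0·(-5) − (-35)·21] + [(-35)·(-21) − (-27)·(-5)] + [(-27)·(-41) − (-23)·(-21)]| = 3181, so the area is 3181/2.
Along each edge there are gcd(|Δx|,|Δy|)+1 lattice points, so counting each shared vertex once the boundary has gcd(2,3) + gcd(16,27) + gcd(28,5) + gcd(23,33) + gcd(35,26) + gcd(8,16) + gcd(4,20) = 1+1+1+1+1+8+4 = 17.
Pick's theorem gives I = A − B/2 + 1 = 3181/2 − 17/2 + 1 = 1583.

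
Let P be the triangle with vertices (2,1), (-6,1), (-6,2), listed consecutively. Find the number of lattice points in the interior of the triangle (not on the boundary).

By the shoelace formula, twice the signed area is |(2·1 − (-6)·1) + ((-6)·2 − (-6)·1) + ((-6)·1 − 2·2)| = 8, so the area is 4.
Along each edge there are gcd(|Δx|,|Δy|)+1 lattice points, so counting each shared vertex once the boundary has gcd(8,0) + gcd(0,1) + gcd(8,1) = 8+1+1 = 10.
Pick's theorem gives I = A − B/2 + 1 = 4 − 10/2 + 1 = 0.

0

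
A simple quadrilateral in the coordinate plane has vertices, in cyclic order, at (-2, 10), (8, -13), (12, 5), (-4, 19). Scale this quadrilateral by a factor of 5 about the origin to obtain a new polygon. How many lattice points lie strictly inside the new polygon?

Using the shoelace formula, 2A = |((-2)·(-13) − 8·10) + (8·5 − 12·(-13)) + (12·19 − (-4)·5) + ((-4)·10 − (-2)·19)| = 388, so the area is 194.
Summing gcd(|Δx|,|Δy|) over the edges gives the boundary count: gcd(10,23) + gcd(4,18) + gcd(16,14) + gcd(2,9) = 1+2+2+1 = 6.
Scaling by 5 multiplies the area by 5² = 25 (so the new area is 4850) and multiplies the boundary lattice-point count by 5, giving 30.
By Pick's theorem, the interior count of the dilated polygon is 4850 − 30/2 + 1 = 4836.

4836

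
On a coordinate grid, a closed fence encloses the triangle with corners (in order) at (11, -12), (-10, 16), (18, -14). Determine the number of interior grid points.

73

By the shoelace formula, twice the signed area is |(11·16 − (-10)·(-12)) + ((-10)·(-14) − 18·16) + (18·(-12) − 11·(-14))| = 154, so the area is 77.
Summing gcd(|Δx|,|Δy|) over the edges gives the boundary count: gcd(21,28) + gcd(28,30) + gcd(7,2) = 7+2+1 = 10.
By Pick's theorem A = I + B/2 − 1, so I = 77 − 10/2 + 1 = 73.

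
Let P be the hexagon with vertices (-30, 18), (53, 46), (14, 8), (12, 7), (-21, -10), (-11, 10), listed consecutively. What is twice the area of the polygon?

2743

Using the shoelace formula, 2A = |((-30)·46 − 53·18) + (53·8 − 14·46) + (14·7 − 12·8) + (12·(-10) − (-21)·7) + ((-21)·10 − (-11)·(-10)) + ((-11)·18 − (-30)·10)| = 2743, so the area is 1371.5.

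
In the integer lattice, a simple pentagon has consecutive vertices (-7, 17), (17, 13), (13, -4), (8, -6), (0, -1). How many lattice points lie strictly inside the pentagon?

Using the shoelace formula, 2A = |((-7)·13 − 17·17) + (17·(-4) − 13·13) + (13·(-6) − 8·(-4)) + (8·(-1) − 0·(-6)) + (0·17 − (-7)·(-1))| = 678, so the area is 339.
Summing gcd(|Δx|,|Δy|) over the edges gives the boundary count: gcd(24,4) + gcd(4,17) + gcd(5,2) + gcd(8,5) + gcd(7,18) = 4+1+1+1+1 = 8.
Pick's theorem gives I = A − B/2 + 1 = 339 − 8/2 + 1 = 336.

336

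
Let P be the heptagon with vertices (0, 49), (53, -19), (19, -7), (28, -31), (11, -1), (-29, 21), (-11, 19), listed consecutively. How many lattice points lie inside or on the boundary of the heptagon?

1679

By the shoelace formula, twice the signed area is |[0·(-19) − 53·49] + [53·(-7) − 19·(-19)] + [19·(-31) − 28·(-7)] + [28·(-1) − 11·(-31)] + [11·21 − (-29)·(-1)] + [(-29)·19 − (-11)·21] + [(-11)·49 − 0·19]| = 3344, so the area is 1672.
Along each edge there are gcd(|Δx|,|Δy|)+1 lattice points, so counting each shared vertex once the boundary has gcd(53,68) + gcd(34,12) + gcd(9,24) + gcd(17,30) + gcd(40,22) + gcd(18,2) + gcd(11,30) = 1+2+3+1+2+2+1 = 12.
Pick's theorem gives I = A − B/2 + 1 = 1672 − 12/2 + 1 = 1667, so the closed region contains I + B = 1667 + 12 = 1679 lattice points.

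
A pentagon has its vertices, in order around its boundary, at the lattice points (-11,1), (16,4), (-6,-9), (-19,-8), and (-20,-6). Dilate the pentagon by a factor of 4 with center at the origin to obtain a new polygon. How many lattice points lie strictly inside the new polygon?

Using the shoelace formula, 2A = |((-11)·4 − 16·1) + (16·(-9) − (-6)·4) + ((-6)·(-8) − (-19)·(-9)) + ((-19)·(-6) − (-20)·(-8)) + ((-20)·1 − (-11)·(-6))| = 435, so the area is 435/2.
Along each edge there are gcd(|Δx|,|Δy|)+1 lattice points, so counting each shared vertex once the boundary has gcd(27,3) + gcd(22,13) + gcd(13,1) + gcd(1,2) + gcd(9,7) = 3+1+1+1+1 = 7.
Scaling by 4 multiplies the area by 4² = 16 (so the new area is 3480) and multiplies the boundary lattice-point count by 4, giving 28.
By Pick's theorem, the interior count of the dilated polygon is 3480 − 28/2 + 1 = 3467.

3467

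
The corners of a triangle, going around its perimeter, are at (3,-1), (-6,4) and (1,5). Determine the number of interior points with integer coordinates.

21

The shoelace formula gives twice the area as |[3·4 − (-6)·(-1)] + [(-6)·5 − 1·4] + [1·(-1) − 3·5]| = 44, so the area is 22.
The number of boundary lattice points is Σ gcd(|Δx|,|Δy|) = gcd(9,5) + gcd(7,1) + gcd(2,6) = 1+1+2 = 4.
Pick's theorem gives I = A − B/2 + 1 = 22 − 4/2 + 1 = 21.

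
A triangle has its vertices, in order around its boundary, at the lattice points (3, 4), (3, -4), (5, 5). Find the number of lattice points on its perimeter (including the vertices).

The number of boundary lattice points is Σ gcd(|Δx|,|Δy|) = gcd(0,8) + gcd(2,9) + gcd(2,1) = 8+1+1 = 10.

10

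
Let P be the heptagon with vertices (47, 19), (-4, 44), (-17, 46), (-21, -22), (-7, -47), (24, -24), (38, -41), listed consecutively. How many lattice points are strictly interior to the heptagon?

By the shoelace formula, twice the signed area is |[47·44 − (-4)·19] + [(-4)·46 − (-17)·44] + [(-17)·(-22) − (-21)·46] + [(-21)·(-47) − (-7)·(-22)] + [(-7)·(-24) − 24·(-47)] + [24·(-41) − 38·(-24)] + [38·19 − 47·(-41)]| = 8754, so the area is 4377.
Summing gcd(|Δx|,|Δy|) over the edges gives the boundary count: gcd(51,25) + gcd(13,2) + gcd(4,68) + gcd(14,25) + gcd(31,23) + gcd(14,17) + gcd(9,60) = 1+1+4+1+1+1+3 = 12.
Pick's theorem gives I = A − B/2 + 1 = 4377 − 12/2 + 1 = 4372.

4372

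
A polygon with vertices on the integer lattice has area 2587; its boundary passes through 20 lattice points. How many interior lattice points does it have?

2578

From Pick's theorem, I = A − B/2 + 1 = 2587 − 20/2 + 1 = 2578.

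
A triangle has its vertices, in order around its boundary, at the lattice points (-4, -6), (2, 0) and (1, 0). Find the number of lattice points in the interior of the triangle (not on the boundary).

Using the shoelace formula, 2A = |[(-4)·0 − 2·(-6)] + [2·0 − 1·0] + [1·(-6) − (-4)·0]| = 6, so the area is 3.
The number of boundary lattice points is Σ gcd(|Δx|,|Δy|) = gcd(6,6) + gcd(1,0) + gcd(5,6) = 6+1+1 = 8.
Pick's theorem gives I = A − B/2 + 1 = 3 − 8/2 + 1 = 0.

0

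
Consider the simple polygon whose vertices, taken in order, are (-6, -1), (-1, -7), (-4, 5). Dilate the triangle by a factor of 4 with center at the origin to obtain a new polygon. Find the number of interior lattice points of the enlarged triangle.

325

Using the shoelace formula, 2A = |[(-6)·(-7) − (-1)·(-1)] + [(-1)·5 − (-4)·(-7)] + [(-4)·(-1) − (-6)·5]| = 42, so the area is 21.
Summing gcd(|Δx|,|Δy|) over the edges gives the boundary count: gcd(5,6) + gcd(3,12) + gcd(2,6) = 1+3+2 = 6.
Scaling by 4 multiplies the area by 4² = 16 (so the new area is 336) and multiplies the boundary lattice-point count by 4, giving 24.
By Pick's theorem, the interior count of the dilated polygon is 336 − 24/2 + 1 = 325.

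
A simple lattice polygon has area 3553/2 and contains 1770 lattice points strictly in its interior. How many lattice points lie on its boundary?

Pick's theorem gives A = I + B/2 − 1, so B = 2(A − I + 1) = 2(3553/2 − 1770 + 1) = 15.

15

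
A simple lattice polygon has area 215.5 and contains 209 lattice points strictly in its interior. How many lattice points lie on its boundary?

Pick's theorem gives A = I + B/2 − 1, so B = 2(A − I + 1) = 2(215.5 − 209 + 1) = 15.

15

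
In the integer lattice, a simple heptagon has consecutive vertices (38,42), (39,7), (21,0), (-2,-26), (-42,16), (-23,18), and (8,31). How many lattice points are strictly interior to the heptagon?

By the shoelace formula, twice the signed area is |[38·7 − 39·42] + [39·0 − 21·7] + [21·(-26) − (-2)·0] + [(-2)·16 − (-42)·(-26)] + [(-42)·18 − (-23)·16] + [(-23)·31 − 8·18] + [8·42 − 38·31]| = 5276, so the area is 2638.
The number of boundary lattice points is Σ gcd(|Δx|,|Δy|) = gcd(1,35) + gcd(18,7) + gcd(23,26) + gcd(40,42) + gcd(19,2) + gcd(31,13) + gcd(30,11) = 1+1+1+2+1+1+1 = 8.
By Pick's theorem A = I + B/2 − 1, so I = 2638 − 8/2 + 1 = 2635.

2635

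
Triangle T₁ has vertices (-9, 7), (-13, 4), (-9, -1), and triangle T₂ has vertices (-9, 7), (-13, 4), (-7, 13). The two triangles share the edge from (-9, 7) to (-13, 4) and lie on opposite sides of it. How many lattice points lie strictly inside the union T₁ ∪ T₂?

19

The union is the simple quadrilateral with vertices (-9, 7), (-9, -1), (-13, 4), (-7, 13) in order.
Using the shoelace formula, 2A = |[(-9)·(-1) − (-9)·7] + [(-9)·4 − (-13)·(-1)] + [(-13)·13 − (-7)·4] + [(-7)·7 − (-9)·13]| = 50, so the area is 25.
The number of boundary lattice points is Σ gcd(|Δx|,|Δy|) = gcd(0,8) + gcd(4,5) + gcd(6,9) + gcd(2,6) = 8+1+3+2 = 14.
By Pick's theorem I = A − B/2 + 1 = 25 − 14/2 + 1 = 19.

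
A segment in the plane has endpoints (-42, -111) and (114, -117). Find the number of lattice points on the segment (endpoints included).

7

The number of lattice points on a segment between lattice points is gcd(|Δx|,|Δy|) + 1 = gcd(156,6) + 1 = 6 + 1 = 7.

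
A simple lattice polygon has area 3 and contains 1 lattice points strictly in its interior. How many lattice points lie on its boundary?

6

Pick's theorem gives A = I + B/2 − 1, so B = 2(A − I + 1) = 2(3 − 1 + 1) = 6.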